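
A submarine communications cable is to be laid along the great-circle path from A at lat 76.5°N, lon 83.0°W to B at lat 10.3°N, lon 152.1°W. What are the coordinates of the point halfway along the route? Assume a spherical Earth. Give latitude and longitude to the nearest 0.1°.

≈ lat 46.6°N, lon 140.6°W

Convert each endpoint to a unit vector on the sphere (x = cos φ cos λ, y = cos φ sin λ, z = sin φ).
The central angle between the endpoints is δ = arccos(p₁·p₂) ≈ 1.312 rad (75.2°).
Interpolate at f = 1/2 with slerp weights a = sin((1−f)δ)/sin δ ≈ 0.631, b = sin(fδ)/sin δ ≈ 0.631.
p = a·p₁ + b·p₂ ≈ (-0.531, -0.437, 0.726); φ = arcsin(p_z) ≈ 46.58°, λ = atan2(p_y, p_x) ≈ -140.55°.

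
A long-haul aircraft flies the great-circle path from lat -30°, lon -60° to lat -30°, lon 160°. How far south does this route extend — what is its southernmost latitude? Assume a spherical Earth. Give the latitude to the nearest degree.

≈ -59°

The great circle lies in the plane with unit normal n̂ = (p₁ × p₂)/|p₁ × p₂|.
Here n̂_z ≈ -0.510; the vertex latitude is φ_max = arccos|n̂_z| ≈ 59.4°.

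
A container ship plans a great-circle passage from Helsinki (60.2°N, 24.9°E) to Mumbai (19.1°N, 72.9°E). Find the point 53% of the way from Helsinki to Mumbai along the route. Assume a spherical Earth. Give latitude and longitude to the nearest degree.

≈ 41°N, 58°E

Write both endpoints as unit vectors p₁, p₂ with components (cos φ cos λ, cos φ sin λ, sin φ).
The central angle between the endpoints is δ = arccos(p₁·p₂) ≈ 0.930 rad (53.3°).
Interpolate at f = 0.53 with slerp weights a = sin((1−f)δ)/sin δ ≈ 0.528, b = sin(fδ)/sin δ ≈ 0.590.
p = a·p₁ + b·p₂ ≈ (0.402, 0.644, 0.651); φ = arcsin(p_z) ≈ 40.64°, λ = atan2(p_y, p_x) ≈ 58.01°.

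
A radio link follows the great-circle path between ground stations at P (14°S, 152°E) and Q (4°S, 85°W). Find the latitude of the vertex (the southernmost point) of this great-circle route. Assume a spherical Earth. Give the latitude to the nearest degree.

≈ 19°S

The great circle lies in the plane with unit normal n̂ = (p₁ × p₂)/|p₁ × p₂|.
Here n̂_z ≈ +0.944; the vertex latitude is φ_max = arccos|n̂_z| ≈ 19.3°.
Check via Clairaut: cos φ_max = |cos φ₁| · sin C = cos(14.0°)·sin(103.4°) ≈ 0.944, again giving ≈ 19.3°.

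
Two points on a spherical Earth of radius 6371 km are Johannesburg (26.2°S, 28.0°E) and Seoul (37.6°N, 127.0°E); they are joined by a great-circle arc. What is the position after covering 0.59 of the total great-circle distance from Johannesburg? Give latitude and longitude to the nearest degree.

Convert each endpoint to a unit vector on the sphere (x = cos φ cos λ, y = cos φ sin λ, z = sin φ).
The central angle between the endpoints is δ = arccos(p₁·p₂) ≈ 1.961 rad (112.4°).
Interpolate at f = 0.59 with slerp weights a = sin((1−f)δ)/sin δ ≈ 0.779, b = sin(fδ)/sin δ ≈ 0.990.
p = a·p₁ + b·p₂ ≈ (0.145, 0.955, 0.260); φ = arcsin(p_z) ≈ 15.09°, λ = atan2(p_y, p_x) ≈ 81.37°.

≈ 15°N, 81°E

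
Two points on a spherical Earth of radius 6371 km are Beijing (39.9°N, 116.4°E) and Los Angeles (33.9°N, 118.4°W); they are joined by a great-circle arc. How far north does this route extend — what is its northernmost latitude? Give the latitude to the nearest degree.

The great circle lies in the plane with unit normal n̂ = (p₁ × p₂)/|p₁ × p₂|.
Here n̂_z ≈ +0.520; the vertex latitude is φ_max = arccos|n̂_z| ≈ 58.6°.

≈ 59°N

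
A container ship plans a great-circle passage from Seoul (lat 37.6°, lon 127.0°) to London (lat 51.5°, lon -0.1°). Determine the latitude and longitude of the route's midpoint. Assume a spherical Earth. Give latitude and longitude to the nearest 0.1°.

From cos δ = sin φ₁ sin φ₂ + cos φ₁ cos φ₂ cos Δλ, the central angle is δ ≈ 1.390 rad (79.6°).
Interpolate at f = 1/2 with slerp weights a = sin((1−f)δ)/sin δ ≈ 0.651, b = sin(fδ)/sin δ ≈ 0.651.
p = a·p₁ + b·p₂ ≈ (0.095, 0.411, 0.907); φ = arcsin(p_z) ≈ 65.04°, λ = atan2(p_y, p_x) ≈ 77.01°.

≈ lat 65.0°, lon 77.0°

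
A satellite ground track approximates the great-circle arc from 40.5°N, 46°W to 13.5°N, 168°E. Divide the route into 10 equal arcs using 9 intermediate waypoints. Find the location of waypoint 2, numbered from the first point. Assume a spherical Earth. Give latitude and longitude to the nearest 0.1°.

Write both endpoints as unit vectors p₁, p₂ with components (cos φ cos λ, cos φ sin λ, sin φ).
The central angle between the endpoints is δ = arccos(p₁·p₂) ≈ 2.050 rad (117.5°).
Interpolate at f = 2/10 with slerp weights a = sin((1−f)δ)/sin δ ≈ 1.124, b = sin(fδ)/sin δ ≈ 0.449.
p = a·p₁ + b·p₂ ≈ (0.167, -0.524, 0.835); φ = arcsin(p_z) ≈ 56.63°, λ = atan2(p_y, p_x) ≈ -72.37°.

≈ 56.6°N, 72.4°W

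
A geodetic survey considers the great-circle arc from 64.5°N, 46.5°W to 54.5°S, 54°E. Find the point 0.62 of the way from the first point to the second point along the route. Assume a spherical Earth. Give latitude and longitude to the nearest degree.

≈ 8°S, 21°E

Write both endpoints as unit vectors p₁, p₂ with components (cos φ cos λ, cos φ sin λ, sin φ).
The central angle between the endpoints is δ = arccos(p₁·p₂) ≈ 2.466 rad (141.3°).
Interpolate at f = 0.62 with slerp weights a = sin((1−f)δ)/sin δ ≈ 1.289, b = sin(fδ)/sin δ ≈ 1.598.
p = a·p₁ + b·p₂ ≈ (0.927, 0.348, -0.138); φ = arcsin(p_z) ≈ -7.91°, λ = atan2(p_y, p_x) ≈ 20.58°.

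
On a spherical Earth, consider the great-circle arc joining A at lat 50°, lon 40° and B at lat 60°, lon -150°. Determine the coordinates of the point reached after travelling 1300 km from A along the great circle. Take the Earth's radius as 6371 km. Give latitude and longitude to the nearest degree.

Convert each endpoint to a unit vector on the sphere (x = cos φ cos λ, y = cos φ sin λ, z = sin φ).
The central angle between the endpoints is δ = arccos(p₁·p₂) ≈ 1.217 rad (69.7°). The total great-circle distance is δ·R ≈ 1.217 × 6371 ≈ 7751 km, so the target fraction is f = 1300/7751 ≈ 0.168.
Interpolate at f ≈ 0.168 with slerp weights a = sin((1−f)δ)/sin δ ≈ 0.904, b = sin(fδ)/sin δ ≈ 0.216.
p = a·p₁ + b·p₂ ≈ (0.352, 0.320, 0.880); φ = arcsin(p_z) ≈ 61.62°, λ = atan2(p_y, p_x) ≈ 42.26°.

≈ lat 62°, lon 42°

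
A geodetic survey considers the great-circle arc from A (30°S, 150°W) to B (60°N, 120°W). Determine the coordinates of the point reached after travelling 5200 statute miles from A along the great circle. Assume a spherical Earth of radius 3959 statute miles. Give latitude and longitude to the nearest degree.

The haversine formula gives a central angle δ ≈ 1.629 rad (93.3°) between the endpoints. The total great-circle distance is δ·R ≈ 1.629 × 3959 ≈ 6449 mi, so the target fraction is f = 5200/6449 ≈ 0.806.
Interpolate at f ≈ 0.806 with slerp weights a = sin((1−f)δ)/sin δ ≈ 0.311, b = sin(fδ)/sin δ ≈ 0.969.
p = a·p₁ + b·p₂ ≈ (-0.475, -0.554, 0.684); φ = arcsin(p_z) ≈ 43.12°, λ = atan2(p_y, p_x) ≈ -130.62°.

≈ (43°N, 131°W)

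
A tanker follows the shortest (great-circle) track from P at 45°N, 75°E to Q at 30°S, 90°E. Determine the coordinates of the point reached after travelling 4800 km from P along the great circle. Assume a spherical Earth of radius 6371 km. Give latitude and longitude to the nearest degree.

Convert each endpoint to a unit vector on the sphere (x = cos φ cos λ, y = cos φ sin λ, z = sin φ).
The central angle between the endpoints is δ = arccos(p₁·p₂) ≈ 1.331 rad (76.2°). The total great-circle distance is δ·R ≈ 1.331 × 6371 ≈ 8477 km, so the target fraction is f = 4800/8477 ≈ 0.566.
Interpolate at f ≈ 0.566 with slerp weights a = sin((1−f)δ)/sin δ ≈ 0.562, b = sin(fδ)/sin δ ≈ 0.704.
p = a·p₁ + b·p₂ ≈ (0.103, 0.994, 0.045); φ = arcsin(p_z) ≈ 2.58°, λ = atan2(p_y, p_x) ≈ 84.09°.

≈ 3°N, 84°E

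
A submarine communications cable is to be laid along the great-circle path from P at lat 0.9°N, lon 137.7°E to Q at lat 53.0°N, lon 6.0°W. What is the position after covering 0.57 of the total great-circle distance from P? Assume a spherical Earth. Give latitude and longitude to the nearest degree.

The haversine formula gives a central angle δ ≈ 2.063 rad (118.2°) between the endpoints.
Interpolate at f = 0.57 with slerp weights a = sin((1−f)δ)/sin δ ≈ 0.880, b = sin(fδ)/sin δ ≈ 1.047.
p = a·p₁ + b·p₂ ≈ (-0.024, 0.526, 0.850); φ = arcsin(p_z) ≈ 58.23°, λ = atan2(p_y, p_x) ≈ 92.58°.

≈ lat 58°N, lon 93°E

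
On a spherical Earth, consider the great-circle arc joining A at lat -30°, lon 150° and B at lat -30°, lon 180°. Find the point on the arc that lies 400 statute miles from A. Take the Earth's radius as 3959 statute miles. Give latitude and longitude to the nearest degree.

The haversine formula gives a central angle δ ≈ 0.452 rad (25.9°) between the endpoints. The total great-circle distance is δ·R ≈ 0.452 × 3959 ≈ 1790 mi, so the target fraction is f = 400/1790 ≈ 0.223.
Interpolate at f ≈ 0.223 with slerp weights a = sin((1−f)δ)/sin δ ≈ 0.787, b = sin(fδ)/sin δ ≈ 0.231.
p = a·p₁ + b·p₂ ≈ (-0.790, 0.341, -0.509); φ = arcsin(p_z) ≈ -30.60°, λ = atan2(p_y, p_x) ≈ 156.67°.

≈ lat -31°, lon 157°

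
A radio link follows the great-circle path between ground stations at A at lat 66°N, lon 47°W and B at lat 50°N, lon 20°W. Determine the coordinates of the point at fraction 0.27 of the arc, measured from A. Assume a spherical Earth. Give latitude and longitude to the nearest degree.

≈ lat 62°N, lon 37°W

From cos δ = sin φ₁ sin φ₂ + cos φ₁ cos φ₂ cos Δλ, the central angle is δ ≈ 0.369 rad (21.1°).
Interpolate at f = 0.27 with slerp weights a = sin((1−f)δ)/sin δ ≈ 0.738, b = sin(fδ)/sin δ ≈ 0.276.
p = a·p₁ + b·p₂ ≈ (0.371, -0.280, 0.885); φ = arcsin(p_z) ≈ 62.29°, λ = atan2(p_y, p_x) ≈ -37.04°.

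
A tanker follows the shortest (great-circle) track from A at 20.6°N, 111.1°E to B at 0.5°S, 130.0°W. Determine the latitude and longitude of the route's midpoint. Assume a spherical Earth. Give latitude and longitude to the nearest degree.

Write both endpoints as unit vectors p₁, p₂ with components (cos φ cos λ, cos φ sin λ, sin φ).
The central angle between the endpoints is δ = arccos(p₁·p₂) ≈ 2.044 rad (117.1°).
Interpolate at f = 1/2 with slerp weights a = sin((1−f)δ)/sin δ ≈ 0.958, b = sin(fδ)/sin δ ≈ 0.958.
p = a·p₁ + b·p₂ ≈ (-0.939, 0.103, 0.329); φ = arcsin(p_z) ≈ 19.19°, λ = atan2(p_y, p_x) ≈ 173.75°.

≈ 19°N, 174°E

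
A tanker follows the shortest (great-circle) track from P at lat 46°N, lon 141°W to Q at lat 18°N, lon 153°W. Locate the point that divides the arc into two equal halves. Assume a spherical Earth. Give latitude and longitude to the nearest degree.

Write both endpoints as unit vectors p₁, p₂ with components (cos φ cos λ, cos φ sin λ, sin φ).
The central angle between the endpoints is δ = arccos(p₁·p₂) ≈ 0.519 rad (29.7°).
Interpolate at f = 1/2 with slerp weights a = sin((1−f)δ)/sin δ ≈ 0.517, b = sin(fδ)/sin δ ≈ 0.517.
p = a·p₁ + b·p₂ ≈ (-0.718, -0.449, 0.532); φ = arcsin(p_z) ≈ 32.14°, λ = atan2(p_y, p_x) ≈ -147.94°.

≈ lat 32°N, lon 148°W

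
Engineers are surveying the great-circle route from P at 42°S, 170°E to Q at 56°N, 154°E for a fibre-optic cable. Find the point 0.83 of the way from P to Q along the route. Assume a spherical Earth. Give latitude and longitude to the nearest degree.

The haversine formula gives a central angle δ ≈ 1.727 rad (98.9°) between the endpoints.
Interpolate at f = 0.83 with slerp weights a = sin((1−f)δ)/sin δ ≈ 0.293, b = sin(fδ)/sin δ ≈ 1.003.
p = a·p₁ + b·p₂ ≈ (-0.718, 0.284, 0.635); φ = arcsin(p_z) ≈ 39.44°, λ = atan2(p_y, p_x) ≈ 158.46°.

≈ 39°N, 158°E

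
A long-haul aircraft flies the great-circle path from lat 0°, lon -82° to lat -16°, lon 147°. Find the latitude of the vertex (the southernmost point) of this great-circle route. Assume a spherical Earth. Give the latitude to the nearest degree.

The great circle lies in the plane with unit normal n̂ = (p₁ × p₂)/|p₁ × p₂|.
Here n̂_z ≈ -0.935; the vertex latitude is φ_max = arccos|n̂_z| ≈ 20.8°.

≈ -21°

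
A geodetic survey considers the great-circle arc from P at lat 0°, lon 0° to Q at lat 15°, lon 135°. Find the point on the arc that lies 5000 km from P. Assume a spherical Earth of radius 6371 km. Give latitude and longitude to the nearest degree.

≈ lat 15°, lon 43°

The haversine formula gives a central angle δ ≈ 2.323 rad (133.1°) between the endpoints. The total great-circle distance is δ·R ≈ 2.323 × 6371 ≈ 14798 km, so the target fraction is f = 5000/14798 ≈ 0.338.
Interpolate at f ≈ 0.338 with slerp weights a = sin((1−f)δ)/sin δ ≈ 1.368, b = sin(fδ)/sin δ ≈ 0.968.
p = a·p₁ + b·p₂ ≈ (0.708, 0.661, 0.250); φ = arcsin(p_z) ≈ 14.50°, λ = atan2(p_y, p_x) ≈ 43.05°.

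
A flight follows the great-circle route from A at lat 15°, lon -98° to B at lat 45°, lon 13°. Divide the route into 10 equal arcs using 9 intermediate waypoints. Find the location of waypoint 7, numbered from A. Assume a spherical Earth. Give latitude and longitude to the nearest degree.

≈ lat 50°, lon -28°

Convert each endpoint to a unit vector on the sphere (x = cos φ cos λ, y = cos φ sin λ, z = sin φ).
The central angle between the endpoints is δ = arccos(p₁·p₂) ≈ 1.633 rad (93.5°).
Interpolate at f = 7/10 with slerp weights a = sin((1−f)δ)/sin δ ≈ 0.471, b = sin(fδ)/sin δ ≈ 0.912.
p = a·p₁ + b·p₂ ≈ (0.565, -0.306, 0.767); φ = arcsin(p_z) ≈ 50.04°, λ = atan2(p_y, p_x) ≈ -28.44°.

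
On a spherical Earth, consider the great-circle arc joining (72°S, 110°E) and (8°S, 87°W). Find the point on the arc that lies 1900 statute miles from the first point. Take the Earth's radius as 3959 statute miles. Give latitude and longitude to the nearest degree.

Write both endpoints as unit vectors p₁, p₂ with components (cos φ cos λ, cos φ sin λ, sin φ).
The central angle between the endpoints is δ = arccos(p₁·p₂) ≈ 1.732 rad (99.2°). The total great-circle distance is δ·R ≈ 1.732 × 3959 ≈ 6856 mi, so the target fraction is f = 1900/6856 ≈ 0.277.
Interpolate at f ≈ 0.277 with slerp weights a = sin((1−f)δ)/sin δ ≈ 0.962, b = sin(fδ)/sin δ ≈ 0.468.
p = a·p₁ + b·p₂ ≈ (-0.077, -0.183, -0.980); φ = arcsin(p_z) ≈ -78.53°, λ = atan2(p_y, p_x) ≈ -112.91°.

≈ (79°S, 113°W)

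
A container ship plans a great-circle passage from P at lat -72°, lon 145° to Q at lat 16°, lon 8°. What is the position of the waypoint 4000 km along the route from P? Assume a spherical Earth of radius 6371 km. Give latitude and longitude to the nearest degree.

≈ lat -63°, lon 40°

Convert each endpoint to a unit vector on the sphere (x = cos φ cos λ, y = cos φ sin λ, z = sin φ).
The central angle between the endpoints is δ = arccos(p₁·p₂) ≈ 2.071 rad (118.6°). The total great-circle distance is δ·R ≈ 2.071 × 6371 ≈ 13193 km, so the target fraction is f = 4000/13193 ≈ 0.303.
Interpolate at f ≈ 0.303 with slerp weights a = sin((1−f)δ)/sin δ ≈ 1.130, b = sin(fδ)/sin δ ≈ 0.669.
p = a·p₁ + b·p₂ ≈ (0.351, 0.290, -0.890); φ = arcsin(p_z) ≈ -62.92°, λ = atan2(p_y, p_x) ≈ 39.55°.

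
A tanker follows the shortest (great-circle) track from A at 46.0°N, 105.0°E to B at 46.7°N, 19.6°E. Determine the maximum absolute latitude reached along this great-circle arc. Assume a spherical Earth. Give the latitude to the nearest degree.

The great circle lies in the plane with unit normal n̂ = (p₁ × p₂)/|p₁ × p₂|.
Here n̂_z ≈ -0.574; the vertex latitude is φ_max = arccos|n̂_z| ≈ 55.0°.
Check via Clairaut: cos φ_max = |cos φ₁| · sin C = cos(46.0°)·sin(55.7°) ≈ 0.574, again giving ≈ 55.0°.

≈ 55°N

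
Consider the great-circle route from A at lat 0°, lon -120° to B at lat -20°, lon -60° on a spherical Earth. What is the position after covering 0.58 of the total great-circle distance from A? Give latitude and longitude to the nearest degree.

The haversine formula gives a central angle δ ≈ 1.082 rad (62.0°) between the endpoints.
Interpolate at f = 0.58 with slerp weights a = sin((1−f)δ)/sin δ ≈ 0.497, b = sin(fδ)/sin δ ≈ 0.665.
p = a·p₁ + b·p₂ ≈ (0.064, -0.972, -0.227); φ = arcsin(p_z) ≈ -13.15°, λ = atan2(p_y, p_x) ≈ -86.24°.

≈ lat -13°, lon -86°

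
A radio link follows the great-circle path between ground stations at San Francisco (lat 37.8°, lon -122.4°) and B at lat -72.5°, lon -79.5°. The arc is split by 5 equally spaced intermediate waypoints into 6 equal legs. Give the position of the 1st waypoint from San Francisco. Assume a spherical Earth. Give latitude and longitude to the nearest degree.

From cos δ = sin φ₁ sin φ₂ + cos φ₁ cos φ₂ cos Δλ, the central angle is δ ≈ 1.994 rad (114.2°).
Interpolate at f = 1/6 with slerp weights a = sin((1−f)δ)/sin δ ≈ 1.092, b = sin(fδ)/sin δ ≈ 0.358.
p = a·p₁ + b·p₂ ≈ (-0.443, -0.834, 0.328); φ = arcsin(p_z) ≈ 19.16°, λ = atan2(p_y, p_x) ≈ -117.95°.

≈ lat 19°, lon -118°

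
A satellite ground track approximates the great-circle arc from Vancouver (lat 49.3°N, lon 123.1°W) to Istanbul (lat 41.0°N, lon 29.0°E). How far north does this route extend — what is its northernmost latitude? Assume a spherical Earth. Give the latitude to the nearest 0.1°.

The great circle lies in the plane with unit normal n̂ = (p₁ × p₂)/|p₁ × p₂|.
Here n̂_z ≈ +0.231; the vertex latitude is φ_max = arccos|n̂_z| ≈ 76.7°.

≈ 76.7°N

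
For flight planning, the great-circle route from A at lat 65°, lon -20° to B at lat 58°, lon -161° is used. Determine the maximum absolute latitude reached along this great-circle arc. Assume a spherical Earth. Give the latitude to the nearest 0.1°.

≈ 79.9°

The great circle lies in the plane with unit normal n̂ = (p₁ × p₂)/|p₁ × p₂|.
Here n̂_z ≈ -0.175; the vertex latitude is φ_max = arccos|n̂_z| ≈ 79.9°.
Check via Clairaut: cos φ_max = |cos φ₁| · sin C = cos(65.0°)·sin(24.5°) ≈ 0.175, again giving ≈ 79.9°.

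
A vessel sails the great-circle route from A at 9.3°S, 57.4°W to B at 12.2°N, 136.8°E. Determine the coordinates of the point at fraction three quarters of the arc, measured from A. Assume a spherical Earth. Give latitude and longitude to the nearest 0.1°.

Convert each endpoint to a unit vector on the sphere (x = cos φ cos λ, y = cos φ sin λ, z = sin φ).
The central angle between the endpoints is δ = arccos(p₁·p₂) ≈ 2.893 rad (165.8°).
Interpolate at f = 3/4 with slerp weights a = sin((1−f)δ)/sin δ ≈ 2.689, b = sin(fδ)/sin δ ≈ 3.356.
p = a·p₁ + b·p₂ ≈ (-0.961, 0.010, 0.275); φ = arcsin(p_z) ≈ 15.94°, λ = atan2(p_y, p_x) ≈ 179.42°.

≈ 15.9°N, 179.4°E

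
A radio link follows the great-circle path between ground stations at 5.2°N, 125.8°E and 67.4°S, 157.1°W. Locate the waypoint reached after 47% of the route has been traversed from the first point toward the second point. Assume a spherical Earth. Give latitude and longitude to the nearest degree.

Write both endpoints as unit vectors p₁, p₂ with components (cos φ cos λ, cos φ sin λ, sin φ).
The central angle between the endpoints is δ = arccos(p₁·p₂) ≈ 1.569 rad (89.9°).
Interpolate at f = 0.47 with slerp weights a = sin((1−f)δ)/sin δ ≈ 0.739, b = sin(fδ)/sin δ ≈ 0.672.
p = a·p₁ + b·p₂ ≈ (-0.669, 0.496, -0.554); φ = arcsin(p_z) ≈ -33.63°, λ = atan2(p_y, p_x) ≈ 143.41°.

≈ 34°S, 143°E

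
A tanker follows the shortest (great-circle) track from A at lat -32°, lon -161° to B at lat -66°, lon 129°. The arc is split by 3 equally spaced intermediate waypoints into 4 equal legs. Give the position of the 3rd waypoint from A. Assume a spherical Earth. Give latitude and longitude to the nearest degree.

≈ lat -62°, lon 158°

Write both endpoints as unit vectors p₁, p₂ with components (cos φ cos λ, cos φ sin λ, sin φ).
The central angle between the endpoints is δ = arccos(p₁·p₂) ≈ 0.925 rad (53.0°).
Interpolate at f = 3/4 with slerp weights a = sin((1−f)δ)/sin δ ≈ 0.287, b = sin(fδ)/sin δ ≈ 0.801.
p = a·p₁ + b·p₂ ≈ (-0.435, 0.174, -0.883); φ = arcsin(p_z) ≈ -62.06°, λ = atan2(p_y, p_x) ≈ 158.22°.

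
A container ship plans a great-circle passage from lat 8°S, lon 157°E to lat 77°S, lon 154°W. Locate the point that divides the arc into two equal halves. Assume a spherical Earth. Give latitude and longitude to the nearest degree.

Write both endpoints as unit vectors p₁, p₂ with components (cos φ cos λ, cos φ sin λ, sin φ).
The central angle between the endpoints is δ = arccos(p₁·p₂) ≈ 1.285 rad (73.6°).
Interpolate at f = 1/2 with slerp weights a = sin((1−f)δ)/sin δ ≈ 0.625, b = sin(fδ)/sin δ ≈ 0.625.
p = a·p₁ + b·p₂ ≈ (-0.696, 0.180, -0.695); φ = arcsin(p_z) ≈ -44.07°, λ = atan2(p_y, p_x) ≈ 165.49°.

≈ lat 44°S, lon 165°E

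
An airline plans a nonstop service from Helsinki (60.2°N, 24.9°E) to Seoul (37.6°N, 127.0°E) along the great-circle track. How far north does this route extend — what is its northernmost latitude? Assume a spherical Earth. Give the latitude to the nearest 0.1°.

The great circle lies in the plane with unit normal n̂ = (p₁ × p₂)/|p₁ × p₂|.
Here n̂_z ≈ +0.430; the vertex latitude is φ_max = arccos|n̂_z| ≈ 64.5°.
Check via Clairaut: cos φ_max = |cos φ₁| · sin C = cos(60.2°)·sin(60.0°) ≈ 0.430, again giving ≈ 64.5°.

≈ 64.5°N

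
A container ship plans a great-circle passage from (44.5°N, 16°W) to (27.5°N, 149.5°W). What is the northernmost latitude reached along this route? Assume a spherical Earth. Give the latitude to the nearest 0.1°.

The great circle lies in the plane with unit normal n̂ = (p₁ × p₂)/|p₁ × p₂|.
Here n̂_z ≈ -0.462; the vertex latitude is φ_max = arccos|n̂_z| ≈ 62.5°.

≈ 62.5°N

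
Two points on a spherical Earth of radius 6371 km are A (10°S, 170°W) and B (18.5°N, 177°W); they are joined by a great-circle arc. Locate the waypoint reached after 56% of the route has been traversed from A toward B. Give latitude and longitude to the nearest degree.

Write both endpoints as unit vectors p₁, p₂ with components (cos φ cos λ, cos φ sin λ, sin φ).
The central angle between the endpoints is δ = arccos(p₁·p₂) ≈ 0.512 rad (29.3°).
Interpolate at f = 0.56 with slerp weights a = sin((1−f)δ)/sin δ ≈ 0.456, b = sin(fδ)/sin δ ≈ 0.577.
p = a·p₁ + b·p₂ ≈ (-0.989, -0.107, 0.104); φ = arcsin(p_z) ≈ 5.97°, λ = atan2(p_y, p_x) ≈ -173.85°.

≈ (6°N, 174°W)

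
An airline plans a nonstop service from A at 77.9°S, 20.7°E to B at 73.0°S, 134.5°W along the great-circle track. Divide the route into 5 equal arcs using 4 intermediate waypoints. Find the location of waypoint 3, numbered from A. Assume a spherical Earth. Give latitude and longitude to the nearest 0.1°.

Convert each endpoint to a unit vector on the sphere (x = cos φ cos λ, y = cos φ sin λ, z = sin φ).
The central angle between the endpoints is δ = arccos(p₁·p₂) ≈ 0.496 rad (28.4°).
Interpolate at f = 3/5 with slerp weights a = sin((1−f)δ)/sin δ ≈ 0.414, b = sin(fδ)/sin δ ≈ 0.616.
p = a·p₁ + b·p₂ ≈ (-0.045, -0.098, -0.994); φ = arcsin(p_z) ≈ -83.82°, λ = atan2(p_y, p_x) ≈ -114.73°.

≈ 83.8°S, 114.7°W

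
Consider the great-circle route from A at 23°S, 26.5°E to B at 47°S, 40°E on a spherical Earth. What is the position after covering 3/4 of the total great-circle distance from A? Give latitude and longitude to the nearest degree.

Convert each endpoint to a unit vector on the sphere (x = cos φ cos λ, y = cos φ sin λ, z = sin φ).
The central angle between the endpoints is δ = arccos(p₁·p₂) ≈ 0.460 rad (26.3°).
Interpolate at f = 3/4 with slerp weights a = sin((1−f)δ)/sin δ ≈ 0.258, b = sin(fδ)/sin δ ≈ 0.762.
p = a·p₁ + b·p₂ ≈ (0.611, 0.440, -0.658); φ = arcsin(p_z) ≈ -41.16°, λ = atan2(p_y, p_x) ≈ 35.77°.

≈ 41°S, 36°E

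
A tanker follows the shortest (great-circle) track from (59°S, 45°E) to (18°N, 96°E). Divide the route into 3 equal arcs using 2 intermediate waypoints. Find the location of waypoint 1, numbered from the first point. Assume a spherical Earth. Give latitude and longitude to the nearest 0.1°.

≈ (35.4°S, 71.3°E)

Convert each endpoint to a unit vector on the sphere (x = cos φ cos λ, y = cos φ sin λ, z = sin φ).
The central angle between the endpoints is δ = arccos(p₁·p₂) ≈ 1.527 rad (87.5°).
Interpolate at f = 1/3 with slerp weights a = sin((1−f)δ)/sin δ ≈ 0.852, b = sin(fδ)/sin δ ≈ 0.488.
p = a·p₁ + b·p₂ ≈ (0.262, 0.772, -0.580); φ = arcsin(p_z) ≈ -35.42°, λ = atan2(p_y, p_x) ≈ 71.26°.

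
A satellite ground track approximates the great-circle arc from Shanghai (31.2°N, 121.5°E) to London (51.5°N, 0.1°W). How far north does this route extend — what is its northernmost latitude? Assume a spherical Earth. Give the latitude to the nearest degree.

≈ 63°N

The great circle lies in the plane with unit normal n̂ = (p₁ × p₂)/|p₁ × p₂|.
Here n̂_z ≈ -0.457; the vertex latitude is φ_max = arccos|n̂_z| ≈ 62.8°.
Check via Clairaut: cos φ_max = |cos φ₁| · sin C = cos(31.2°)·sin(32.3°) ≈ 0.457, again giving ≈ 62.8°.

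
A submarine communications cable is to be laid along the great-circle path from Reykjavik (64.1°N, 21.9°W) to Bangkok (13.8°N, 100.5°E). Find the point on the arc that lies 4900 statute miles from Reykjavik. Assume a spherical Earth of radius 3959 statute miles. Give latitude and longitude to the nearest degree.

From cos δ = sin φ₁ sin φ₂ + cos φ₁ cos φ₂ cos Δλ, the central angle is δ ≈ 1.584 rad (90.7°). The total great-circle distance is δ·R ≈ 1.584 × 3959 ≈ 6269 mi, so the target fraction is f = 4900/6269 ≈ 0.782.
Interpolate at f ≈ 0.782 with slerp weights a = sin((1−f)δ)/sin δ ≈ 0.339, b = sin(fδ)/sin δ ≈ 0.945.
p = a·p₁ + b·p₂ ≈ (-0.030, 0.847, 0.530); φ = arcsin(p_z) ≈ 32.03°, λ = atan2(p_y, p_x) ≈ 92.02°.

≈ 32°N, 92°E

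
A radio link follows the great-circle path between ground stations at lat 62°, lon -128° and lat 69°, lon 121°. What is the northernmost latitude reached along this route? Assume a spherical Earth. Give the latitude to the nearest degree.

≈ 76°

The great circle lies in the plane with unit normal n̂ = (p₁ × p₂)/|p₁ × p₂|.
Here n̂_z ≈ -0.243; the vertex latitude is φ_max = arccos|n̂_z| ≈ 75.9°.
Check via Clairaut: cos φ_max = |cos φ₁| · sin C = cos(62.0°)·sin(31.2°) ≈ 0.243, again giving ≈ 75.9°.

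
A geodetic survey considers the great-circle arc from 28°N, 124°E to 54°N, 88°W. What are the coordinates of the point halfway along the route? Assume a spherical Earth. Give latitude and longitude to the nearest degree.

≈ 69°N, 163°E

Write both endpoints as unit vectors p₁, p₂ with components (cos φ cos λ, cos φ sin λ, sin φ).
The central angle between the endpoints is δ = arccos(p₁·p₂) ≈ 1.631 rad (93.5°).
Interpolate at f = 1/2 with slerp weights a = sin((1−f)δ)/sin δ ≈ 0.729, b = sin(fδ)/sin δ ≈ 0.729.
p = a·p₁ + b·p₂ ≈ (-0.345, 0.105, 0.933); φ = arcsin(p_z) ≈ 68.84°, λ = atan2(p_y, p_x) ≈ 163.01°.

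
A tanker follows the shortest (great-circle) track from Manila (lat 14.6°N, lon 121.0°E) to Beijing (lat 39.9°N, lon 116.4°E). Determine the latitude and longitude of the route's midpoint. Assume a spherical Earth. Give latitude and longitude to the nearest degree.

Convert each endpoint to a unit vector on the sphere (x = cos φ cos λ, y = cos φ sin λ, z = sin φ).
The central angle between the endpoints is δ = arccos(p₁·p₂) ≈ 0.447 rad (25.6°).
Interpolate at f = 1/2 with slerp weights a = sin((1−f)δ)/sin δ ≈ 0.513, b = sin(fδ)/sin δ ≈ 0.513.
p = a·p₁ + b·p₂ ≈ (-0.430, 0.778, 0.458); φ = arcsin(p_z) ≈ 27.27°, λ = atan2(p_y, p_x) ≈ 118.97°.

≈ lat 27°N, lon 119°E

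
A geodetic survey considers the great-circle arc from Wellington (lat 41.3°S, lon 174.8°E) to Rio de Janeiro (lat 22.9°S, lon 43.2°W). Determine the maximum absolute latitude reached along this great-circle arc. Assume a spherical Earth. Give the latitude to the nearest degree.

≈ 64°S

The great circle lies in the plane with unit normal n̂ = (p₁ × p₂)/|p₁ × p₂|.
Here n̂_z ≈ +0.445; the vertex latitude is φ_max = arccos|n̂_z| ≈ 63.6°.
Check via Clairaut: cos φ_max = |cos φ₁| · sin C = cos(41.3°)·sin(143.7°) ≈ 0.445, again giving ≈ 63.6°.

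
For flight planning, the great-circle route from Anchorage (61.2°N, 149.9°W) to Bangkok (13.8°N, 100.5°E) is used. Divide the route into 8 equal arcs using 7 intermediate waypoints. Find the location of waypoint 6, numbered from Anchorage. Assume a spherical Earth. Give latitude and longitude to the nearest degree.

≈ 33°N, 112°E

Write both endpoints as unit vectors p₁, p₂ with components (cos φ cos λ, cos φ sin λ, sin φ).
The central angle between the endpoints is δ = arccos(p₁·p₂) ≈ 1.519 rad (87.0°).
Interpolate at f = 6/8 with slerp weights a = sin((1−f)δ)/sin δ ≈ 0.371, b = sin(fδ)/sin δ ≈ 0.909.
p = a·p₁ + b·p₂ ≈ (-0.316, 0.779, 0.542); φ = arcsin(p_z) ≈ 32.83°, λ = atan2(p_y, p_x) ≈ 112.06°.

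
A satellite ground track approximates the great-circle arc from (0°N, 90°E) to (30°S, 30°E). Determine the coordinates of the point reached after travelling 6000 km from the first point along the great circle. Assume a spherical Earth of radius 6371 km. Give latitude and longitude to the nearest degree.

≈ (27°S, 41°E)

Write both endpoints as unit vectors p₁, p₂ with components (cos φ cos λ, cos φ sin λ, sin φ).
The central angle between the endpoints is δ = arccos(p₁·p₂) ≈ 1.123 rad (64.3°). The total great-circle distance is δ·R ≈ 1.123 × 6371 ≈ 7154 km, so the target fraction is f = 6000/7154 ≈ 0.839.
Interpolate at f ≈ 0.839 with slerp weights a = sin((1−f)δ)/sin δ ≈ 0.200, b = sin(fδ)/sin δ ≈ 0.897.
p = a·p₁ + b·p₂ ≈ (0.673, 0.588, -0.449); φ = arcsin(p_z) ≈ -26.65°, λ = atan2(p_y, p_x) ≈ 41.17°.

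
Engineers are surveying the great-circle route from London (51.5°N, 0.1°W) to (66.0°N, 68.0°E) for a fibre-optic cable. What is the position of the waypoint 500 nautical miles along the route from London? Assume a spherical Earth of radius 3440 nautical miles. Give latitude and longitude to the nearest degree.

≈ (58°N, 10°E)

Convert each endpoint to a unit vector on the sphere (x = cos φ cos λ, y = cos φ sin λ, z = sin φ).
The central angle between the endpoints is δ = arccos(p₁·p₂) ≈ 0.628 rad (36.0°). The total great-circle distance is δ·R ≈ 0.628 × 3440 ≈ 2159 nmi, so the target fraction is f = 500/2159 ≈ 0.232.
Interpolate at f ≈ 0.232 with slerp weights a = sin((1−f)δ)/sin δ ≈ 0.790, b = sin(fδ)/sin δ ≈ 0.247.
p = a·p₁ + b·p₂ ≈ (0.529, 0.092, 0.843); φ = arcsin(p_z) ≈ 57.51°, λ = atan2(p_y, p_x) ≈ 9.88°.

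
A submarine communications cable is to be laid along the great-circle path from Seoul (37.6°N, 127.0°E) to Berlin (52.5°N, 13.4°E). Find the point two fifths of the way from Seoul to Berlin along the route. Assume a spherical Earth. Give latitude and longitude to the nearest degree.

Write both endpoints as unit vectors p₁, p₂ with components (cos φ cos λ, cos φ sin λ, sin φ).
The central angle between the endpoints is δ = arccos(p₁·p₂) ≈ 1.276 rad (73.1°).
Interpolate at f = 2/5 with slerp weights a = sin((1−f)δ)/sin δ ≈ 0.724, b = sin(fδ)/sin δ ≈ 0.510.
p = a·p₁ + b·p₂ ≈ (-0.043, 0.530, 0.847); φ = arcsin(p_z) ≈ 57.86°, λ = atan2(p_y, p_x) ≈ 94.63°.

≈ (58°N, 95°E)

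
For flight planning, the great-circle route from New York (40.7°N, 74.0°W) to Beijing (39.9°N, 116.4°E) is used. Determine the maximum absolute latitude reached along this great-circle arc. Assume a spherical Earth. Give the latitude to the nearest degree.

The great circle lies in the plane with unit normal n̂ = (p₁ × p₂)/|p₁ × p₂|.
Here n̂_z ≈ -0.106; the vertex latitude is φ_max = arccos|n̂_z| ≈ 83.9°.
Check via Clairaut: cos φ_max = |cos φ₁| · sin C = cos(40.7°)·sin(8.1°) ≈ 0.106, again giving ≈ 83.9°.

≈ 84°N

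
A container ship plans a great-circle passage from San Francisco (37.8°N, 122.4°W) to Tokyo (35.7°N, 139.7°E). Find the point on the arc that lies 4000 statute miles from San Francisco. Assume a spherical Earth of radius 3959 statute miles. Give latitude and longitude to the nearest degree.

The haversine formula gives a central angle δ ≈ 1.298 rad (74.4°) between the endpoints. The total great-circle distance is δ·R ≈ 1.298 × 3959 ≈ 5139 mi, so the target fraction is f = 4000/5139 ≈ 0.778.
Interpolate at f ≈ 0.778 with slerp weights a = sin((1−f)δ)/sin δ ≈ 0.295, b = sin(fδ)/sin δ ≈ 0.880.
p = a·p₁ + b·p₂ ≈ (-0.669, 0.265, 0.694); φ = arcsin(p_z) ≈ 43.93°, λ = atan2(p_y, p_x) ≈ 158.37°.

≈ (44°N, 158°E)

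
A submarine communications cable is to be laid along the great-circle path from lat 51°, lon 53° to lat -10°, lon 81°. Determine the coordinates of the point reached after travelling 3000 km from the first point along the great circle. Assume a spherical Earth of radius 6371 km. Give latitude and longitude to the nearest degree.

The haversine formula gives a central angle δ ≈ 1.146 rad (65.7°) between the endpoints. The total great-circle distance is δ·R ≈ 1.146 × 6371 ≈ 7300 km, so the target fraction is f = 3000/7300 ≈ 0.411.
Interpolate at f ≈ 0.411 with slerp weights a = sin((1−f)δ)/sin δ ≈ 0.686, b = sin(fδ)/sin δ ≈ 0.498.
p = a·p₁ + b·p₂ ≈ (0.336, 0.829, 0.447); φ = arcsin(p_z) ≈ 26.52°, λ = atan2(p_y, p_x) ≈ 67.91°.

≈ lat 27°, lon 68°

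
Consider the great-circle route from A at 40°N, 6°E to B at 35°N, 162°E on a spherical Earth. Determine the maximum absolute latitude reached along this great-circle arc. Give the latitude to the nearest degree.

≈ 75°N

The great circle lies in the plane with unit normal n̂ = (p₁ × p₂)/|p₁ × p₂|.
Here n̂_z ≈ +0.261; the vertex latitude is φ_max = arccos|n̂_z| ≈ 74.9°.
Check via Clairaut: cos φ_max = |cos φ₁| · sin C = cos(40.0°)·sin(19.9°) ≈ 0.261, again giving ≈ 74.9°.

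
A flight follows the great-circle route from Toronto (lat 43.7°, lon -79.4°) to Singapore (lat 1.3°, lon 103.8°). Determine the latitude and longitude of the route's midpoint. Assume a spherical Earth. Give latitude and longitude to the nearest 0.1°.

≈ lat 68.5°, lon 112.1°

From cos δ = sin φ₁ sin φ₂ + cos φ₁ cos φ₂ cos Δλ, the central angle is δ ≈ 2.355 rad (134.9°).
Interpolate at f = 1/2 with slerp weights a = sin((1−f)δ)/sin δ ≈ 1.304, b = sin(fδ)/sin δ ≈ 1.304.
p = a·p₁ + b·p₂ ≈ (-0.138, 0.339, 0.931); φ = arcsin(p_z) ≈ 68.52°, λ = atan2(p_y, p_x) ≈ 112.06°.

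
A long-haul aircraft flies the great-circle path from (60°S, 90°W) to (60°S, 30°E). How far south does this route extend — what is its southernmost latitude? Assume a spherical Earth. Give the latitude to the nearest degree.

≈ 74°S

The great circle lies in the plane with unit normal n̂ = (p₁ × p₂)/|p₁ × p₂|.
Here n̂_z ≈ +0.277; the vertex latitude is φ_max = arccos|n̂_z| ≈ 73.9°.
Check via Clairaut: cos φ_max = |cos φ₁| · sin C = cos(60.0°)·sin(146.3°) ≈ 0.277, again giving ≈ 73.9°.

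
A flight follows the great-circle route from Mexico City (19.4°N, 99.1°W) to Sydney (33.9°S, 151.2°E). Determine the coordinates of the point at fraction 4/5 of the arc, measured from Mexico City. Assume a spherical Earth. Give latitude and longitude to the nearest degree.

≈ (28°S, 178°E)

Write both endpoints as unit vectors p₁, p₂ with components (cos φ cos λ, cos φ sin λ, sin φ).
The central angle between the endpoints is δ = arccos(p₁·p₂) ≈ 2.037 rad (116.7°).
Interpolate at f = 4/5 with slerp weights a = sin((1−f)δ)/sin δ ≈ 0.443, b = sin(fδ)/sin δ ≈ 1.117.
p = a·p₁ + b·p₂ ≈ (-0.879, 0.034, -0.476); φ = arcsin(p_z) ≈ -28.42°, λ = atan2(p_y, p_x) ≈ 177.80°.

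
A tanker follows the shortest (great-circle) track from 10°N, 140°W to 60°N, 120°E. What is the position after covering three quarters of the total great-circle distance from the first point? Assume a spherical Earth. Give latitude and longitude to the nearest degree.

≈ 58°N, 162°E

Write both endpoints as unit vectors p₁, p₂ with components (cos φ cos λ, cos φ sin λ, sin φ).
The central angle between the endpoints is δ = arccos(p₁·p₂) ≈ 1.506 rad (86.3°).
Interpolate at f = 3/4 with slerp weights a = sin((1−f)δ)/sin δ ≈ 0.368, b = sin(fδ)/sin δ ≈ 0.906.
p = a·p₁ + b·p₂ ≈ (-0.504, 0.159, 0.849); φ = arcsin(p_z) ≈ 58.07°, λ = atan2(p_y, p_x) ≈ 162.49°.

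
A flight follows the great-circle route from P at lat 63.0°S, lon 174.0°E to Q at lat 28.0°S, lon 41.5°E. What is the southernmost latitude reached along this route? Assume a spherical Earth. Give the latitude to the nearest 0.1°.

≈ 72.6°S

The great circle lies in the plane with unit normal n̂ = (p₁ × p₂)/|p₁ × p₂|.
Here n̂_z ≈ -0.299; the vertex latitude is φ_max = arccos|n̂_z| ≈ 72.6°.
Check via Clairaut: cos φ_max = |cos φ₁| · sin C = cos(63.0°)·sin(138.8°) ≈ 0.299, again giving ≈ 72.6°.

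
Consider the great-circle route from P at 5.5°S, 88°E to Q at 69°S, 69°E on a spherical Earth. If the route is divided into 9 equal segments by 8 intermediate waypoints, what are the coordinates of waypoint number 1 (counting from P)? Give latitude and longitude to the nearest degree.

Convert each endpoint to a unit vector on the sphere (x = cos φ cos λ, y = cos φ sin λ, z = sin φ).
The central angle between the endpoints is δ = arccos(p₁·p₂) ≈ 1.130 rad (64.7°).
Interpolate at f = 1/9 with slerp weights a = sin((1−f)δ)/sin δ ≈ 0.933, b = sin(fδ)/sin δ ≈ 0.138.
p = a·p₁ + b·p₂ ≈ (0.050, 0.975, -0.219); φ = arcsin(p_z) ≈ -12.63°, λ = atan2(p_y, p_x) ≈ 87.05°.

≈ 13°S, 87°E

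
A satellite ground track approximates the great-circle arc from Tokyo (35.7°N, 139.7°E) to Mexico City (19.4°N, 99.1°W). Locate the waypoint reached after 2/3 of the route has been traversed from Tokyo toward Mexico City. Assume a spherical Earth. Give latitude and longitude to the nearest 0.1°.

≈ 40.3°N, 130.3°W

Convert each endpoint to a unit vector on the sphere (x = cos φ cos λ, y = cos φ sin λ, z = sin φ).
The central angle between the endpoints is δ = arccos(p₁·p₂) ≈ 1.775 rad (101.7°).
Interpolate at f = 2/3 with slerp weights a = sin((1−f)δ)/sin δ ≈ 0.570, b = sin(fδ)/sin δ ≈ 0.946.
p = a·p₁ + b·p₂ ≈ (-0.494, -0.581, 0.647); φ = arcsin(p_z) ≈ 40.28°, λ = atan2(p_y, p_x) ≈ -130.34°.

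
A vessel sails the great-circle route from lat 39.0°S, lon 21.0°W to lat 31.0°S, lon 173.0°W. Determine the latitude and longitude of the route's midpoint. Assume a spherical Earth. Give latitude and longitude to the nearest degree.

≈ lat 71°S, lon 108°W

Convert each endpoint to a unit vector on the sphere (x = cos φ cos λ, y = cos φ sin λ, z = sin φ).
The central angle between the endpoints is δ = arccos(p₁·p₂) ≈ 1.838 rad (105.3°).
Interpolate at f = 1/2 with slerp weights a = sin((1−f)δ)/sin δ ≈ 0.824, b = sin(fδ)/sin δ ≈ 0.824.
p = a·p₁ + b·p₂ ≈ (-0.103, -0.316, -0.943); φ = arcsin(p_z) ≈ -70.60°, λ = atan2(p_y, p_x) ≈ -108.11°.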